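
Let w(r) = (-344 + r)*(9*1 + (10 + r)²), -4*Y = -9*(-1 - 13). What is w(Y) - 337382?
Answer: -4114691/8 ≈ -5.1434e+5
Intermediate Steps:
Y = -63/2 (Y = -(-9)*(-1 - 13)/4 = -(-9)*(-14)/4 = -¼*126 = -63/2 ≈ -31.500)
w(r) = (-344 + r)*(9 + (10 + r)²)
w(Y) - 337382 = (-37496 + (-63/2)³ - 6771*(-63/2) - 324*(-63/2)²) - 337382 = (-37496 - 250047/8 + 426573/2 - 324*3969/4) - 337382 = (-37496 - 250047/8 + 426573/2 - 321489) - 337382 = -1415635/8 - 337382 = -4114691/8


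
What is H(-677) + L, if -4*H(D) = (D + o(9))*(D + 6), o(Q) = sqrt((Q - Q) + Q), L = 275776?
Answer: 325425/2 ≈ 1.6271e+5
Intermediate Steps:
o(Q) = sqrt(Q) (o(Q) = sqrt(0 + Q) = sqrt(Q))
H(D) = -(3 + D)*(6 + D)/4 (H(D) = -(D + sqrt(9))*(D + 6)/4 = -(D + 3)*(6 + D)/4 = -(3 + D)*(6 + D)/4)
H(-677) + L = (-9/2 - 9/4*(-677) - 1/4*(-677)**2) + 275776 = (-9/2 + 6093/4 - 1/4*458329) + 275776 = (-9/2 + 6093/4 - 458329/4) + 275776 = -226127/2 + 275776 = 325425/2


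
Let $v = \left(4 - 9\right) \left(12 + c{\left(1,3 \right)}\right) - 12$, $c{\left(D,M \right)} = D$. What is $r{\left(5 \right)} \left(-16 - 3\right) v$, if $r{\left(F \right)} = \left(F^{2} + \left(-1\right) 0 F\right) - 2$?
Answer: $33649$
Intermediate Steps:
$r{\left(F \right)} = -2 + F^{2}$ ($r{\left(F \right)} = \left(F^{2} + 0 F\right) - 2 = \left(F^{2} + 0\right) - 2 = F^{2} - 2 = -2 + F^{2}$)
$v = -77$ ($v = \left(4 - 9\right) \left(12 + 1\right) - 12 = \left(-5\right) 13 - 12 = -65 - 12 = -77$)
$r{\left(5 \right)} \left(-16 - 3\right) v = \left(-2 + 5^{2}\right) \left(-16 - 3\right) \left(-77\right) = \left(-2 + 25\right) \left(-16 - 3\right) \left(-77\right) = 23 \left(-19\right) \left(-77\right) = \left(-437\right) \left(-77\right) = 33649$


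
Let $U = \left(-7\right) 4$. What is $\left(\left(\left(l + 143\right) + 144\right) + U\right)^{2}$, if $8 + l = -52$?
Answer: $39601$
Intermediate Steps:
$l = -60$ ($l = -8 - 52 = -60$)
$U = -28$
$\left(\left(\left(l + 143\right) + 144\right) + U\right)^{2} = \left(\left(\left(-60 + 143\right) + 144\right) - 28\right)^{2} = \left(\left(83 + 144\right) - 28\right)^{2} = \left(227 - 28\right)^{2} = 199^{2} = 39601$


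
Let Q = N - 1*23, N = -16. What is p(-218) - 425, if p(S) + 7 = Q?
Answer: -471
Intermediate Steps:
Q = -39 (Q = -16 - 1*23 = -16 - 23 = -39)
p(S) = -46 (p(S) = -7 - 39 = -46)
p(-218) - 425 = -46 - 425 = -471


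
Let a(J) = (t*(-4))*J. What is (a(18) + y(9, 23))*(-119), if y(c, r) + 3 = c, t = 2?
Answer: 16422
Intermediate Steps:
y(c, r) = -3 + c
a(J) = -8*J (a(J) = (2*(-4))*J = -8*J)
(a(18) + y(9, 23))*(-119) = (-8*18 + (-3 + 9))*(-119) = (-144 + 6)*(-119) = -138*(-119) = 16422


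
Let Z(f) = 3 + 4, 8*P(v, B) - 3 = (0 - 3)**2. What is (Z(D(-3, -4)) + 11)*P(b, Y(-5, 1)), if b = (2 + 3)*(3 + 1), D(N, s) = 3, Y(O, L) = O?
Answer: 27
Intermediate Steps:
b = 20 (b = 5*4 = 20)
P(v, B) = 3/2 (P(v, B) = 3/8 + (0 - 3)**2/8 = 3/8 + (1/8)*(-3)**2 = 3/8 + (1/8)*9 = 3/8 + 9/8 = 3/2)
Z(f) = 7
(Z(D(-3, -4)) + 11)*P(b, Y(-5, 1)) = (7 + 11)*(3/2) = 18*(3/2) = 27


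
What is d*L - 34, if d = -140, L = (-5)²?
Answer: -3534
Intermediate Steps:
L = 25
d*L - 34 = -140*25 - 34 = -3500 - 34 = -3534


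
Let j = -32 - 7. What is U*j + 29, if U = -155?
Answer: 6074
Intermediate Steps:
j = -39
U*j + 29 = -155*(-39) + 29 = 6045 + 29 = 6074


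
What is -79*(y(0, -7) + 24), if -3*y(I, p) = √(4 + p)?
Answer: -1896 + 79*I*√3/3 ≈ -1896.0 + 45.611*I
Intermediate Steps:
y(I, p) = -√(4 + p)/3
-79*(y(0, -7) + 24) = -79*(-√(4 - 7)/3 + 24) = -79*(-I*√3/3 + 24) = -79*(24 - I*√3/3) = -1896 + 79*I*√3/3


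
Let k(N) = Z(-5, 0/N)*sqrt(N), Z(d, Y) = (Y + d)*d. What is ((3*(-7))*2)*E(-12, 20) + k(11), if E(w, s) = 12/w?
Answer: 42 + 25*sqrt(11) ≈ 124.92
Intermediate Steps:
Z(d, Y) = d*(Y + d)
k(N) = 25*sqrt(N) (k(N) = (-5*(0/N - 5))*sqrt(N) = (-5*(0 - 5))*sqrt(N) = (-5*(-5))*sqrt(N) = 25*sqrt(N))
((3*(-7))*2)*E(-12, 20) + k(11) = ((3*(-7))*2)*(12/(-12)) + 25*sqrt(11) = (-21*2)*(12*(-1/12)) + 25*sqrt(11) = -42*(-1) + 25*sqrt(11) = 42 + 25*sqrt(11)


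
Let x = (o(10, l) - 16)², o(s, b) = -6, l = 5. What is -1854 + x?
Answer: -1370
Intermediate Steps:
x = 484 (x = (-6 - 16)² = (-22)² = 484)
-1854 + x = -1854 + 484 = -1370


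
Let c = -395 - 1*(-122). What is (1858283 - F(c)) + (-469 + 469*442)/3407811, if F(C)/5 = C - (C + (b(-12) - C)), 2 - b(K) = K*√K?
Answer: 2112454398489/1135937 + 120*I*√3 ≈ 1.8597e+6 + 207.85*I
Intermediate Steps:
b(K) = 2 - K^(3/2) (b(K) = 2 - K*√K = 2 - K^(3/2))
c = -273 (c = -395 + 122 = -273)
F(C) = -10 + 5*C - 120*I*√3 (F(C) = 5*(C - (C + ((2 - (-12)^(3/2)) - C))) = 5*(C - (C + ((2 - (-24)*I*√3) - C))) = 5*(C - (C + ((2 + 24*I*√3) - C))) = 5*(C - (C + (2 - C + 24*I*√3))) = 5*(C - (2 + 24*I*√3)) = 5*(C + (-2 - 24*I*√3)) = 5*(-2 + C - 24*I*√3) = -10 + 5*C - 120*I*√3)
(1858283 - F(c)) + (-469 + 469*442)/3407811 = (1858283 - (-10 + 5*(-273) - 120*I*√3)) + (-469 + 469*442)/3407811 = (1858283 - (-10 - 1365 - 120*I*√3)) + (-469 + 207298)*(1/3407811) = (1858283 - (-1375 - 120*I*√3)) + 206829*(1/3407811) = (1858283 + (1375 + 120*I*√3)) + 68943/1135937 = (1859658 + 120*I*√3) + 68943/1135937 = 2112454398489/1135937 + 120*I*√3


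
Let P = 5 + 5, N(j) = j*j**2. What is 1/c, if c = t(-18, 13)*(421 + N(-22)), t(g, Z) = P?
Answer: -1/102270 ≈ -9.7780e-6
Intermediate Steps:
N(j) = j**3
P = 10
t(g, Z) = 10
c = -102270 (c = 10*(421 + (-22)**3) = 10*(421 - 10648) = 10*(-10227) = -102270)
1/c = 1/(-102270) = -1/102270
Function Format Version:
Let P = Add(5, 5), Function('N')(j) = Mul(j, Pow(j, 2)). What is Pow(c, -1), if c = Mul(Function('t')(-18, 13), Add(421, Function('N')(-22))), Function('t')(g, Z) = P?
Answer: Rational(-1, 102270) ≈ -9.7780e-6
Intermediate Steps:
Function('N')(j) = Pow(j, 3)
P = 10
Function('t')(g, Z) = 10
c = -102270 (c = Mul(10, Add(421, Pow(-22, 3))) = Mul(10, Add(421, -10648)) = Mul(10, -10227) = -102270)
Pow(c, -1) = Pow(-102270, -1) = Rational(-1, 102270)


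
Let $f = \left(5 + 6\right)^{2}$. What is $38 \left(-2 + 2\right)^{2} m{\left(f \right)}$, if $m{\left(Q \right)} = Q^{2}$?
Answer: $0$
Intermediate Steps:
$f = 121$ ($f = 11^{2} = 121$)
$38 \left(-2 + 2\right)^{2} m{\left(f \right)} = 38 \left(-2 + 2\right)^{2} \cdot 121^{2} = 38 \cdot 0^{2} \cdot 14641 = 38 \cdot 0 \cdot 14641 = 0 \cdot 14641 = 0$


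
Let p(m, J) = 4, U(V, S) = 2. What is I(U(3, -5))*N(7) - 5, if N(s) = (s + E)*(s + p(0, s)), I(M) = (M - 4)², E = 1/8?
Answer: 617/2 ≈ 308.50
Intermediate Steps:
E = ⅛ ≈ 0.12500
I(M) = (-4 + M)²
N(s) = (4 + s)*(⅛ + s) (N(s) = (s + ⅛)*(s + 4) = (⅛ + s)*(4 + s) = (4 + s)*(⅛ + s))
I(U(3, -5))*N(7) - 5 = (-4 + 2)²*(½ + 7² + (33/8)*7) - 5 = (-2)²*(½ + 49 + 231/8) - 5 = 4*(627/8) - 5 = 627/2 - 5 = 617/2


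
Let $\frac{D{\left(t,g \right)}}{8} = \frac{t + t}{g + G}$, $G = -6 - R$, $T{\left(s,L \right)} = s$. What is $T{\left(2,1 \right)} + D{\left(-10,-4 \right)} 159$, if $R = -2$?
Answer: $3182$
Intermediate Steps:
$G = -4$ ($G = -6 - -2 = -6 + 2 = -4$)
$D{\left(t,g \right)} = \frac{16 t}{-4 + g}$ ($D{\left(t,g \right)} = 8 \frac{t + t}{g - 4} = 8 \frac{2 t}{-4 + g} = \frac{16 t}{-4 + g}$)
$T{\left(2,1 \right)} + D{\left(-10,-4 \right)} 159 = 2 + 16 \left(-10\right) \frac{1}{-4 - 4} \cdot 159 = 2 + 16 \left(-10\right) \frac{1}{-8} \cdot 159 = 2 + 16 \left(-10\right) \left(- \frac{1}{8}\right) 159 = 2 + 20 \cdot 159 = 2 + 3180 = 3182$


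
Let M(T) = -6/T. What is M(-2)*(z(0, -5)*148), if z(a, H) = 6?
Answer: 2664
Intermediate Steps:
M(-2)*(z(0, -5)*148) = (-6/(-2))*(6*148) = -6*(-½)*888 = 3*888 = 2664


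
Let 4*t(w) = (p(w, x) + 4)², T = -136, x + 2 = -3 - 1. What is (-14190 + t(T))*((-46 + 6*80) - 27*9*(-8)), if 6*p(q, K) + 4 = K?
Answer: -607330499/18 ≈ -3.3741e+7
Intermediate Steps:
x = -6 (x = -2 + (-3 - 1) = -2 - 4 = -6)
p(q, K) = -⅔ + K/6
t(w) = 49/36 (t(w) = ((-⅔ + (⅙)*(-6)) + 4)²/4 = ((-⅔ - 1) + 4)²/4 = (-5/3 + 4)²/4 = (7/3)²/4 = (¼)*(49/9) = 49/36)
(-14190 + t(T))*((-46 + 6*80) - 27*9*(-8)) = (-14190 + 49/36)*((-46 + 6*80) - 27*9*(-8)) = -510791*((-46 + 480) - 243*(-8))/36 = -510791*(434 + 1944)/36 = -510791/36*2378 = -607330499/18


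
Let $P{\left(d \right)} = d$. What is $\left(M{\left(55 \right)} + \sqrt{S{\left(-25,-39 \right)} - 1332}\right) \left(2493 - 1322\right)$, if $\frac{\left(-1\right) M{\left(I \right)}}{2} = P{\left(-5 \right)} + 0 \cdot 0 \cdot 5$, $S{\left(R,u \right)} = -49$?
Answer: $11710 + 1171 i \sqrt{1381} \approx 11710.0 + 43517.0 i$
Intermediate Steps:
$M{\left(I \right)} = 10$ ($M{\left(I \right)} = - 2 \left(-5 + 0 \cdot 0 \cdot 5\right) = - 2 \left(-5 + 0 \cdot 5\right) = - 2 \left(-5 + 0\right) = \left(-2\right) \left(-5\right) = 10$)
$\left(M{\left(55 \right)} + \sqrt{S{\left(-25,-39 \right)} - 1332}\right) \left(2493 - 1322\right) = \left(10 + \sqrt{-49 - 1332}\right) \left(2493 - 1322\right) = \left(10 + \sqrt{-1381}\right) 1171 = \left(10 + i \sqrt{1381}\right) 1171 = 11710 + 1171 i \sqrt{1381}$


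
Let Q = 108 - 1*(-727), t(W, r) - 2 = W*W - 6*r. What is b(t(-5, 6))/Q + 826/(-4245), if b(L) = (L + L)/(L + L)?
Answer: -137093/708915 ≈ -0.19338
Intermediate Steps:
t(W, r) = 2 + W**2 - 6*r (t(W, r) = 2 + (W*W - 6*r) = 2 + (W**2 - 6*r) = 2 + W**2 - 6*r)
Q = 835 (Q = 108 + 727 = 835)
b(L) = 1 (b(L) = (2*L)/((2*L)) = (2*L)*(1/(2*L)) = 1)
b(t(-5, 6))/Q + 826/(-4245) = 1/835 + 826/(-4245) = 1*(1/835) + 826*(-1/4245) = 1/835 - 826/4245 = -137093/708915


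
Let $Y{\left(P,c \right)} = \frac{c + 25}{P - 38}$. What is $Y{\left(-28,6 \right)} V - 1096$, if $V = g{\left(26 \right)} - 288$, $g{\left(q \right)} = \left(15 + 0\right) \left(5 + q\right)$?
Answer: $- \frac{25941}{22} \approx -1179.1$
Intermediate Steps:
$g{\left(q \right)} = 75 + 15 q$ ($g{\left(q \right)} = 15 \left(5 + q\right) = 75 + 15 q$)
$Y{\left(P,c \right)} = \frac{25 + c}{-38 + P}$
$V = 177$ ($V = \left(75 + 15 \cdot 26\right) - 288 = \left(75 + 390\right) - 288 = 465 - 288 = 177$)
$Y{\left(-28,6 \right)} V - 1096 = \frac{25 + 6}{-38 - 28} \cdot 177 - 1096 = \frac{1}{-66} \cdot 31 \cdot 177 - 1096 = \left(- \frac{1}{66}\right) 31 \cdot 177 - 1096 = \left(- \frac{31}{66}\right) 177 - 1096 = - \frac{1829}{22} - 1096 = - \frac{25941}{22}$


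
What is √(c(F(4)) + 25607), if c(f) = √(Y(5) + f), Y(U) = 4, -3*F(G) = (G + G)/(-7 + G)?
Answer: √(230463 + 6*√11)/3 ≈ 160.03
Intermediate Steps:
F(G) = -2*G/(3*(-7 + G)) (F(G) = -(G + G)/(3*(-7 + G)) = -2*G/(3*(-7 + G)))
c(f) = √(4 + f)
√(c(F(4)) + 25607) = √(√(4 - 2*4/(-21 + 3*4)) + 25607) = √(√(4 - 2*4/(-21 + 12)) + 25607) = √(√(4 - 2*4/(-9)) + 25607) = √(√(4 - 2*4*(-⅑)) + 25607) = √(√(4 + 8/9) + 25607) = √(√(44/9) + 25607) = √(2*√11/3 + 25607) = √(25607 + 2*√11/3)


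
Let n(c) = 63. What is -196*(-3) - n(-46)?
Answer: 525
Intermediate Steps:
-196*(-3) - n(-46) = -196*(-3) - 1*63 = 588 - 63 = 525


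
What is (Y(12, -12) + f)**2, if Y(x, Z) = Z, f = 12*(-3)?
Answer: 2304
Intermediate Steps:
f = -36
(Y(12, -12) + f)**2 = (-12 - 36)**2 = (-48)**2 = 2304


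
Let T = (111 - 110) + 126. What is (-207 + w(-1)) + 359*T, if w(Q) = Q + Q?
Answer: 45384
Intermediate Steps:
w(Q) = 2*Q
T = 127 (T = 1 + 126 = 127)
(-207 + w(-1)) + 359*T = (-207 + 2*(-1)) + 359*127 = (-207 - 2) + 45593 = -209 + 45593 = 45384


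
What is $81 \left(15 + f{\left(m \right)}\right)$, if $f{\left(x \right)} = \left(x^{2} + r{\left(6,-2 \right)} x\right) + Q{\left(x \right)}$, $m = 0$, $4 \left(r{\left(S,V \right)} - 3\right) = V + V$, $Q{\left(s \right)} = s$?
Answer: $1215$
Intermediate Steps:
$r{\left(S,V \right)} = 3 + \frac{V}{2}$ ($r{\left(S,V \right)} = 3 + \frac{V + V}{4} = 3 + \frac{2 V}{4} = 3 + \frac{V}{2}$)
$f{\left(x \right)} = x^{2} + 3 x$ ($f{\left(x \right)} = \left(x^{2} + \left(3 + \frac{1}{2} \left(-2\right)\right) x\right) + x = \left(x^{2} + \left(3 - 1\right) x\right) + x = \left(x^{2} + 2 x\right) + x = x^{2} + 3 x$)
$81 \left(15 + f{\left(m \right)}\right) = 81 \left(15 + 0 \left(3 + 0\right)\right) = 81 \left(15 + 0 \cdot 3\right) = 81 \left(15 + 0\right) = 81 \cdot 15 = 1215$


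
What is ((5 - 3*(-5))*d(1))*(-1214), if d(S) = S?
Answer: -24280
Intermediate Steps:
((5 - 3*(-5))*d(1))*(-1214) = ((5 - 3*(-5))*1)*(-1214) = ((5 + 15)*1)*(-1214) = (20*1)*(-1214) = 20*(-1214) = -24280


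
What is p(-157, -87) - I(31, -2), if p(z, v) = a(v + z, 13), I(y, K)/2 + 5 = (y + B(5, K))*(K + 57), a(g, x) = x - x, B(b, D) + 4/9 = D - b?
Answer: -23230/9 ≈ -2581.1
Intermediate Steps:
B(b, D) = -4/9 + D - b (B(b, D) = -4/9 + (D - b) = -4/9 + D - b)
a(g, x) = 0
I(y, K) = -10 + 2*(57 + K)*(-49/9 + K + y) (I(y, K) = -10 + 2*((y + (-4/9 + K - 1*5))*(K + 57)) = -10 + 2*((y + (-4/9 + K - 5))*(57 + K)) = -10 + 2*((y + (-49/9 + K))*(57 + K)) = -10 + 2*((-49/9 + K + y)*(57 + K)) = -10 + 2*((57 + K)*(-49/9 + K + y)) = -10 + 2*(57 + K)*(-49/9 + K + y))
p(z, v) = 0
p(-157, -87) - I(31, -2) = 0 - (-1892/3 + 2*(-2)² + 114*31 + (928/9)*(-2) + 2*(-2)*31) = 0 - (-1892/3 + 2*4 + 3534 - 1856/9 - 124) = 0 - (-1892/3 + 8 + 3534 - 1856/9 - 124) = 0 - 1*23230/9 = 0 - 23230/9 = -23230/9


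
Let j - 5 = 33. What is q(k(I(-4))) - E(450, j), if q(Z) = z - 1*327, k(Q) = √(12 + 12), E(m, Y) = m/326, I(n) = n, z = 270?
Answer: -9516/163 ≈ -58.380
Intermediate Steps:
j = 38 (j = 5 + 33 = 38)
E(m, Y) = m/326 (E(m, Y) = m*(1/326) = m/326)
k(Q) = 2*√6 (k(Q) = √24 = 2*√6)
q(Z) = -57 (q(Z) = 270 - 1*327 = 270 - 327 = -57)
q(k(I(-4))) - E(450, j) = -57 - 450/326 = -57 - 1*225/163 = -57 - 225/163 = -9516/163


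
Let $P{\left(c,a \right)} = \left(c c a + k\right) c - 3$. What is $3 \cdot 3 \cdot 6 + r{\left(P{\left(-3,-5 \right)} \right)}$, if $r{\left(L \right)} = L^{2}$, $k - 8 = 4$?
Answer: $9270$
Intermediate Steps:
$k = 12$ ($k = 8 + 4 = 12$)
$P{\left(c,a \right)} = -3 + c \left(12 + a c^{2}\right)$ ($P{\left(c,a \right)} = \left(c c a + 12\right) c - 3 = \left(c^{2} a + 12\right) c - 3 = \left(a c^{2} + 12\right) c - 3 = \left(12 + a c^{2}\right) c - 3 = c \left(12 + a c^{2}\right) - 3 = -3 + c \left(12 + a c^{2}\right)$)
$3 \cdot 3 \cdot 6 + r{\left(P{\left(-3,-5 \right)} \right)} = 3 \cdot 3 \cdot 6 + \left(-3 + 12 \left(-3\right) - 5 \left(-3\right)^{3}\right)^{2} = 3 \cdot 18 + \left(-3 - 36 - -135\right)^{2} = 54 + \left(-3 - 36 + 135\right)^{2} = 54 + 96^{2} = 54 + 9216 = 9270$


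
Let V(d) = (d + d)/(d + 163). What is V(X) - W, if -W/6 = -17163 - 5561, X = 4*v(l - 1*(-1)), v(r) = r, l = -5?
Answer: -20042600/147 ≈ -1.3634e+5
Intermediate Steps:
X = -16 (X = 4*(-5 - 1*(-1)) = 4*(-5 + 1) = 4*(-4) = -16)
V(d) = 2*d/(163 + d) (V(d) = (2*d)/(163 + d) = 2*d/(163 + d))
W = 136344 (W = -6*(-17163 - 5561) = -6*(-22724) = 136344)
V(X) - W = 2*(-16)/(163 - 16) - 1*136344 = 2*(-16)/147 - 136344 = 2*(-16)*(1/147) - 136344 = -32/147 - 136344 = -20042600/147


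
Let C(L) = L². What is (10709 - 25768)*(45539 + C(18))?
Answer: -690650917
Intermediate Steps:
(10709 - 25768)*(45539 + C(18)) = (10709 - 25768)*(45539 + 18²) = -15059*(45539 + 324) = -15059*45863 = -690650917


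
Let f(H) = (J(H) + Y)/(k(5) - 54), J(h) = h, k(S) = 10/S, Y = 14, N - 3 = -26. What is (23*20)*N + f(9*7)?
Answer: -550237/52 ≈ -10581.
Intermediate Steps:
N = -23 (N = 3 - 26 = -23)
f(H) = -7/26 - H/52 (f(H) = (H + 14)/(10/5 - 54) = (14 + H)/(10*(⅕) - 54) = (14 + H)/(2 - 54) = (14 + H)/(-52) = (14 + H)*(-1/52) = -7/26 - H/52)
(23*20)*N + f(9*7) = (23*20)*(-23) + (-7/26 - 9*7/52) = 460*(-23) + (-7/26 - 1/52*63) = -10580 + (-7/26 - 63/52) = -10580 - 77/52 = -550237/52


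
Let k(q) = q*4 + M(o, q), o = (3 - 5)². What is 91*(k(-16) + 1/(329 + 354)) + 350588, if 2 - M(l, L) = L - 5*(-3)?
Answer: 235660362/683 ≈ 3.4504e+5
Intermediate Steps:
o = 4 (o = (-2)² = 4)
M(l, L) = -13 - L (M(l, L) = 2 - (L - 5*(-3)) = 2 - (L + 15) = 2 - (15 + L) = 2 + (-15 - L) = -13 - L)
k(q) = -13 + 3*q (k(q) = q*4 + (-13 - q) = 4*q + (-13 - q) = -13 + 3*q)
91*(k(-16) + 1/(329 + 354)) + 350588 = 91*((-13 + 3*(-16)) + 1/(329 + 354)) + 350588 = 91*((-13 - 48) + 1/683) + 350588 = 91*(-61 + 1/683) + 350588 = 91*(-41662/683) + 350588 = -3791242/683 + 350588 = 235660362/683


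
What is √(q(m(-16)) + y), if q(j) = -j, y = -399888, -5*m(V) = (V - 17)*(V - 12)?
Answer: 2*I*√2498145/5 ≈ 632.22*I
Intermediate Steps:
m(V) = -(-17 + V)*(-12 + V)/5 (m(V) = -(V - 17)*(V - 12)/5 = -(-17 + V)*(-12 + V)/5)
√(q(m(-16)) + y) = √(-(-204/5 - ⅕*(-16)² + (29/5)*(-16)) - 399888) = √(-(-204/5 - ⅕*256 - 464/5) - 399888) = √(-(-204/5 - 256/5 - 464/5) - 399888) = √(-1*(-924/5) - 399888) = √(924/5 - 399888) = √(-1998516/5) = 2*I*√2498145/5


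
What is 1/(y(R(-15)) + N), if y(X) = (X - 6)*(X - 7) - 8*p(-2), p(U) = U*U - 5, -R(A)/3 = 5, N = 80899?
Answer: 1/81369 ≈ 1.2290e-5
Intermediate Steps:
R(A) = -15 (R(A) = -3*5 = -15)
p(U) = -5 + U**2 (p(U) = U**2 - 5 = -5 + U**2)
y(X) = 8 + (-7 + X)*(-6 + X) (y(X) = (X - 6)*(X - 7) - 8*(-5 + (-2)**2) = (-6 + X)*(-7 + X) - 8*(-5 + 4) = (-7 + X)*(-6 + X) - 8*(-1) = (-7 + X)*(-6 + X) + 8 = 8 + (-7 + X)*(-6 + X))
1/(y(R(-15)) + N) = 1/((50 + (-15)**2 - 13*(-15)) + 80899) = 1/((50 + 225 + 195) + 80899) = 1/(470 + 80899) = 1/81369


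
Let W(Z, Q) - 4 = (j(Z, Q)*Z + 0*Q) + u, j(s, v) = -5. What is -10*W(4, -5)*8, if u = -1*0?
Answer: 1280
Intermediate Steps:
u = 0
W(Z, Q) = 4 - 5*Z (W(Z, Q) = 4 + ((-5*Z + 0*Q) + 0) = 4 + ((-5*Z + 0) + 0) = 4 + (-5*Z + 0) = 4 - 5*Z)
-10*W(4, -5)*8 = -10*(4 - 5*4)*8 = -10*(4 - 20)*8 = -10*(-16)*8 = 160*8 = 1280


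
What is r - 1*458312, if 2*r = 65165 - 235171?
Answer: -543315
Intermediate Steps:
r = -85003 (r = (65165 - 235171)/2 = (½)*(-170006) = -85003)
r - 1*458312 = -85003 - 1*458312 = -85003 - 458312 = -543315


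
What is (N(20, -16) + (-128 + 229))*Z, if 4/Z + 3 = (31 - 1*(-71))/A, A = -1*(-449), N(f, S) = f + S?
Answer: -12572/83 ≈ -151.47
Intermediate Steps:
N(f, S) = S + f
A = 449
Z = -1796/1245 (Z = 4/(-3 + (31 - 1*(-71))/449) = 4/(-3 + (31 + 71)*(1/449)) = 4/(-3 + 102*(1/449)) = 4/(-3 + 102/449) = 4/(-1245/449) = 4*(-449/1245) = -1796/1245 ≈ -1.4426)
(N(20, -16) + (-128 + 229))*Z = ((-16 + 20) + (-128 + 229))*(-1796/1245) = (4 + 101)*(-1796/1245) = 105*(-1796/1245) = -12572/83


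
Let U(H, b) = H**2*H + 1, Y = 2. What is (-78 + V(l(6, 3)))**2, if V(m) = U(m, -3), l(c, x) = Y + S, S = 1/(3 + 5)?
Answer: 1191009121/262144 ≈ 4543.3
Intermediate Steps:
S = 1/8 ≈ 0.12500
l(c, x) = 17/8 (l(c, x) = 2 + 1/8 = 17/8)
U(H, b) = 1 + H**3 (U(H, b) = H**3 + 1 = 1 + H**3)
V(m) = 1 + m**3
(-78 + V(l(6, 3)))**2 = (-78 + (1 + (17/8)**3))**2 = (-78 + (1 + 4913/512))**2 = (-78 + 5425/512)**2 = (-34511/512)**2 = 1191009121/262144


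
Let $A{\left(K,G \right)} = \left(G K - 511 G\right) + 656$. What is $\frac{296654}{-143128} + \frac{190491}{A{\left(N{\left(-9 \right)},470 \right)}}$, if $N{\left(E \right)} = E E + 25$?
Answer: $- \frac{20884519931}{6787630708} \approx -3.0769$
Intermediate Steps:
$N{\left(E \right)} = 25 + E^{2}$ ($N{\left(E \right)} = E^{2} + 25 = 25 + E^{2}$)
$A{\left(K,G \right)} = 656 - 511 G + G K$ ($A{\left(K,G \right)} = \left(- 511 G + G K\right) + 656 = 656 - 511 G + G K$)
$\frac{296654}{-143128} + \frac{190491}{A{\left(N{\left(-9 \right)},470 \right)}} = \frac{296654}{-143128} + \frac{190491}{656 - 240170 + 470 \left(25 + \left(-9\right)^{2}\right)} = 296654 \left(- \frac{1}{143128}\right) + \frac{190491}{656 - 240170 + 470 \left(25 + 81\right)} = - \frac{148327}{71564} + \frac{190491}{656 - 240170 + 470 \cdot 106} = - \frac{148327}{71564} + \frac{190491}{656 - 240170 + 49820} = - \frac{148327}{71564} + \frac{190491}{-189694} = - \frac{148327}{71564} + 190491 \left(- \frac{1}{189694}\right) = - \frac{148327}{71564} - \frac{190491}{189694} = - \frac{20884519931}{6787630708}$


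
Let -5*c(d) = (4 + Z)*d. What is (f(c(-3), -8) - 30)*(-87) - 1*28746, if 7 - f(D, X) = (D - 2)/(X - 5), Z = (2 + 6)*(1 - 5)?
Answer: -1730247/65 ≈ -26619.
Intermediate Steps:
Z = -32 (Z = 8*(-4) = -32)
c(d) = 28*d/5 (c(d) = -(4 - 32)*d/5 = -(-28)*d/5 = 28*d/5)
f(D, X) = 7 - (-2 + D)/(-5 + X) (f(D, X) = 7 - (D - 2)/(X - 5) = 7 - (-2 + D)/(-5 + X))
(f(c(-3), -8) - 30)*(-87) - 1*28746 = ((-33 - 28*(-3)/5 + 7*(-8))/(-5 - 8) - 30)*(-87) - 1*28746 = ((-33 - 1*(-84/5) - 56)/(-13) - 30)*(-87) - 28746 = (-(-33 + 84/5 - 56)/13 - 30)*(-87) - 28746 = (-1/13*(-361/5) - 30)*(-87) - 28746 = (361/65 - 30)*(-87) - 28746 = -1589/65*(-87) - 28746 = 138243/65 - 28746 = -1730247/65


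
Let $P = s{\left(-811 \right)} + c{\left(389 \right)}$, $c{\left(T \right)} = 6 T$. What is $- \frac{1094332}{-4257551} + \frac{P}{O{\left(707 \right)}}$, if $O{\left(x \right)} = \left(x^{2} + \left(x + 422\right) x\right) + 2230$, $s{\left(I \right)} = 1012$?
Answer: $\frac{718592983635}{2768008464691} \approx 0.25961$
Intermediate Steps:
$O{\left(x \right)} = 2230 + x^{2} + x \left(422 + x\right)$ ($O{\left(x \right)} = \left(x^{2} + \left(422 + x\right) x\right) + 2230 = \left(x^{2} + x \left(422 + x\right)\right) + 2230 = 2230 + x^{2} + x \left(422 + x\right)$)
$P = 3346$ ($P = 1012 + 6 \cdot 389 = 1012 + 2334 = 3346$)
$- \frac{1094332}{-4257551} + \frac{P}{O{\left(707 \right)}} = - \frac{1094332}{-4257551} + \frac{3346}{2230 + 2 \cdot 707^{2} + 422 \cdot 707} = \left(-1094332\right) \left(- \frac{1}{4257551}\right) + \frac{3346}{2230 + 2 \cdot 499849 + 298354} = \frac{1094332}{4257551} + \frac{3346}{2230 + 999698 + 298354} = \frac{1094332}{4257551} + \frac{3346}{1300282} = \frac{1094332}{4257551} + 3346 \cdot \frac{1}{1300282} = \frac{1094332}{4257551} + \frac{1673}{650141} = \frac{718592983635}{2768008464691}$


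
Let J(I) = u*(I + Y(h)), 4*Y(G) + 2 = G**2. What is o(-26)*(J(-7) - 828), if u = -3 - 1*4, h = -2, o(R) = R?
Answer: 20345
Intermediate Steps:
Y(G) = -1/2 + G**2/4
u = -7 (u = -3 - 4 = -7)
J(I) = -7/2 - 7*I (J(I) = -7*(I + (-1/2 + (1/4)*(-2)**2)) = -7*(I + (-1/2 + (1/4)*4)) = -7*(I + (-1/2 + 1)) = -7*(I + 1/2) = -7*(1/2 + I) = -7/2 - 7*I)
o(-26)*(J(-7) - 828) = -26*((-7/2 - 7*(-7)) - 828) = -26*((-7/2 + 49) - 828) = -26*(91/2 - 828) = -26*(-1565/2) = 20345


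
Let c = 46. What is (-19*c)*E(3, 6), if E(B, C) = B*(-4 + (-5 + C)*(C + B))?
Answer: -13110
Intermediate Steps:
E(B, C) = B*(-4 + (-5 + C)*(B + C))
(-19*c)*E(3, 6) = (-19*46)*(3*(-4 + 6**2 - 5*3 - 5*6 + 3*6)) = -2622*(-4 + 36 - 15 - 30 + 18) = -2622*5 = -874*15 = -13110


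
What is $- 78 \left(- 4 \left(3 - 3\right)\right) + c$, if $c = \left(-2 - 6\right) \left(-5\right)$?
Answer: $40$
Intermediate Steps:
$c = 40$ ($c = \left(-8\right) \left(-5\right) = 40$)
$- 78 \left(- 4 \left(3 - 3\right)\right) + c = - 78 \left(- 4 \left(3 - 3\right)\right) + 40 = - 78 \left(\left(-4\right) 0\right) + 40 = \left(-78\right) 0 + 40 = 0 + 40 = 40$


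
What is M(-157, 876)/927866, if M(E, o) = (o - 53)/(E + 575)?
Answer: 823/387847988 ≈ 2.1220e-6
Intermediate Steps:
M(E, o) = (-53 + o)/(575 + E)
M(-157, 876)/927866 = ((-53 + 876)/(575 - 157))/927866 = (823/418)*(1/927866) = 823/387847988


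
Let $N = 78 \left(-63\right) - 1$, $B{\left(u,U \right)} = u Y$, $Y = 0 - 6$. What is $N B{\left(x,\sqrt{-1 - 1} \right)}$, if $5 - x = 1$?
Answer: $117960$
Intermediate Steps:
$x = 4$ ($x = 5 - 1 = 4$)
$Y = -6$ ($Y = 0 - 6 = -6$)
$B{\left(u,U \right)} = - 6 u$ ($B{\left(u,U \right)} = u \left(-6\right) = - 6 u$)
$N = -4915$ ($N = -4914 - 1 = -4915$)
$N B{\left(x,\sqrt{-1 - 1} \right)} = - 4915 \left(\left(-6\right) 4\right) = \left(-4915\right) \left(-24\right) = 117960$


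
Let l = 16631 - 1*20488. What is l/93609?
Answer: -3857/93609 ≈ -0.041203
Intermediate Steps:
l = -3857 (l = 16631 - 20488 = -3857)
l/93609 = -3857/93609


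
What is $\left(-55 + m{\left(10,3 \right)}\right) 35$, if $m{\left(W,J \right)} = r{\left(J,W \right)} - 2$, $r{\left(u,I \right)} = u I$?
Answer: $-945$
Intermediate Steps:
$r{\left(u,I \right)} = I u$
$m{\left(W,J \right)} = -2 + J W$ ($m{\left(W,J \right)} = W J - 2 = J W - 2 = -2 + J W$)
$\left(-55 + m{\left(10,3 \right)}\right) 35 = \left(-55 + \left(-2 + 3 \cdot 10\right)\right) 35 = \left(-55 + \left(-2 + 30\right)\right) 35 = \left(-55 + 28\right) 35 = \left(-27\right) 35 = -945$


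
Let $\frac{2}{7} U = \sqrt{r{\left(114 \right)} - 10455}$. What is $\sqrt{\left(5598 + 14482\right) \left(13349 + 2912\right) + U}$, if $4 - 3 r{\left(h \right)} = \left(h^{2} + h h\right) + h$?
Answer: $\frac{\sqrt{11754751680 + 42 i \sqrt{172401}}}{6} \approx 18070.0 + 0.013404 i$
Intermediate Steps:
$r{\left(h \right)} = \frac{4}{3} - \frac{2 h^{2}}{3} - \frac{h}{3}$ ($r{\left(h \right)} = \frac{4}{3} - \frac{\left(h^{2} + h h\right) + h}{3} = \frac{4}{3} - \frac{\left(h^{2} + h^{2}\right) + h}{3} = \frac{4}{3} - \frac{2 h^{2} + h}{3} = \frac{4}{3} - \frac{h + 2 h^{2}}{3} = \frac{4}{3} - \left(\frac{h}{3} + \frac{2 h^{2}}{3}\right) = \frac{4}{3} - \frac{2 h^{2}}{3} - \frac{h}{3}$)
$U = \frac{7 i \sqrt{172401}}{6}$ ($U = \frac{7 \sqrt{\left(\frac{4}{3} - \frac{2 \cdot 114^{2}}{3} - 38\right) - 10455}}{2} = \frac{7 \sqrt{\left(\frac{4}{3} - 8664 - 38\right) - 10455}}{2} = \frac{7 \sqrt{- \frac{26102}{3} - 10455}}{2} = \frac{7 \sqrt{- \frac{57467}{3}}}{2} = \frac{7 \frac{i \sqrt{172401}}{3}}{2} = \frac{7 i \sqrt{172401}}{6} \approx 484.41 i$)
$\sqrt{\left(5598 + 14482\right) \left(13349 + 2912\right) + U} = \sqrt{\left(5598 + 14482\right) \left(13349 + 2912\right) + \frac{7 i \sqrt{172401}}{6}} = \sqrt{20080 \cdot 16261 + \frac{7 i \sqrt{172401}}{6}} = \sqrt{326520880 + \frac{7 i \sqrt{172401}}{6}}$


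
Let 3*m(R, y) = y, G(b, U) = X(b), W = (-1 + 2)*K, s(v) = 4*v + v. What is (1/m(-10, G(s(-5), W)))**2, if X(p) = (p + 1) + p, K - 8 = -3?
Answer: 9/2401 ≈ 0.0037484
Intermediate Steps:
K = 5 (K = 8 - 3 = 5)
s(v) = 5*v
W = 5 (W = (-1 + 2)*5 = 1*5 = 5)
X(p) = 1 + 2*p (X(p) = (1 + p) + p = 1 + 2*p)
G(b, U) = 1 + 2*b
m(R, y) = y/3
(1/m(-10, G(s(-5), W)))**2 = (1/((1 + 2*(5*(-5)))/3))**2 = (1/((1 + 2*(-25))/3))**2 = (1/((1 - 50)/3))**2 = (1/((1/3)*(-49)))**2 = (1/(-49/3))**2 = (-3/49)**2 = 9/2401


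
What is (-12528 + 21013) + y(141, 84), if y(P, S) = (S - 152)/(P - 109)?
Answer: 67863/8 ≈ 8482.9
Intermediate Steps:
y(P, S) = (-152 + S)/(-109 + P)
(-12528 + 21013) + y(141, 84) = (-12528 + 21013) + (-152 + 84)/(-109 + 141) = 8485 - 68/32 = 8485 + (1/32)*(-68) = 8485 - 17/8 = 67863/8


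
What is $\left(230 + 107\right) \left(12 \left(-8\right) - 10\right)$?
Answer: $-35722$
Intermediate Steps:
$\left(230 + 107\right) \left(12 \left(-8\right) - 10\right) = 337 \left(-96 - 10\right) = 337 \left(-106\right) = -35722$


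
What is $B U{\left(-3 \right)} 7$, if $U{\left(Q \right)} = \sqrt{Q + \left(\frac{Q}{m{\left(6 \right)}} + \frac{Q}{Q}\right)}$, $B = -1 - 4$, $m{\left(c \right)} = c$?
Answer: $- \frac{35 i \sqrt{10}}{2} \approx - 55.34 i$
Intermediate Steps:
$B = -5$
$U{\left(Q \right)} = \sqrt{1 + \frac{7 Q}{6}}$ ($U{\left(Q \right)} = \sqrt{Q + \left(\frac{Q}{6} + \frac{Q}{Q}\right)} = \sqrt{Q + \left(Q \frac{1}{6} + 1\right)} = \sqrt{Q + \left(\frac{Q}{6} + 1\right)} = \sqrt{Q + \left(1 + \frac{Q}{6}\right)} = \sqrt{1 + \frac{7 Q}{6}}$)
$B U{\left(-3 \right)} 7 = - 5 \frac{\sqrt{36 + 42 \left(-3\right)}}{6} \cdot 7 = - 5 \frac{\sqrt{36 - 126}}{6} \cdot 7 = - 5 \frac{\sqrt{-90}}{6} \cdot 7 = - 5 \frac{3 i \sqrt{10}}{6} \cdot 7 = - 5 \frac{i \sqrt{10}}{2} \cdot 7 = - \frac{5 i \sqrt{10}}{2} \cdot 7 = - \frac{35 i \sqrt{10}}{2}$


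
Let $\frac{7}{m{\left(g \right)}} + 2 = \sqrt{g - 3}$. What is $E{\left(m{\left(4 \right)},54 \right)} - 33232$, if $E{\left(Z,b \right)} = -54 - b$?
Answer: $-33340$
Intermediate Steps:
$m{\left(g \right)} = \frac{7}{-2 + \sqrt{-3 + g}}$ ($m{\left(g \right)} = \frac{7}{-2 + \sqrt{g - 3}} = \frac{7}{-2 + \sqrt{-3 + g}}$)
$E{\left(m{\left(4 \right)},54 \right)} - 33232 = \left(-54 - 54\right) - 33232 = -108 - 33232 = -33340$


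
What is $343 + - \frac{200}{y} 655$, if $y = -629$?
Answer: $\frac{346747}{629} \approx 551.27$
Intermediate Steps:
$343 + - \frac{200}{y} 655 = 343 + - \frac{200}{-629} \cdot 655 = 343 + \left(-200\right) \left(- \frac{1}{629}\right) 655 = 343 + \frac{200}{629} \cdot 655 = 343 + \frac{131000}{629} = \frac{346747}{629}$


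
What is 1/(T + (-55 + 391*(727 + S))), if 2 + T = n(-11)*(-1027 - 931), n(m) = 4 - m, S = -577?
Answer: 1/29223 ≈ 3.4220e-5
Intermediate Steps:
T = -29372 (T = -2 + (4 - 1*(-11))*(-1027 - 931) = -2 + (4 + 11)*(-1958) = -2 + 15*(-1958) = -2 - 29370 = -29372)
1/(T + (-55 + 391*(727 + S))) = 1/(-29372 + (-55 + 391*(727 - 577))) = 1/(-29372 + (-55 + 391*150)) = 1/(-29372 + (-55 + 58650)) = 1/(-29372 + 58595) = 1/29223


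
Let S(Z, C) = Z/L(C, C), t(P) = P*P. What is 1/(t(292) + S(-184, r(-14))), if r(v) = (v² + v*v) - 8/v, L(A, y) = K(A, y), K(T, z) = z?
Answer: 687/58576046 ≈ 1.1728e-5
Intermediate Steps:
t(P) = P²
L(A, y) = y
r(v) = -8/v + 2*v² (r(v) = (v² + v²) - 8/v = 2*v² - 8/v = -8/v + 2*v²)
S(Z, C) = Z/C
1/(t(292) + S(-184, r(-14))) = 1/(292² - 184*(-7/(-4 + (-14)³))) = 1/(85264 - 184*(-7/(-4 - 2744))) = 1/(85264 - 184/(2*(-1/14)*(-2748))) = 1/(85264 - 184/2748/7) = 1/(85264 - 184*7/2748) = 1/(85264 - 322/687) = 1/(58576046/687) = 687/58576046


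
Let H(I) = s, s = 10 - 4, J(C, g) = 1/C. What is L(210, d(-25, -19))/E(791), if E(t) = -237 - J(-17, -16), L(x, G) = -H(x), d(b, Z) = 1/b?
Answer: 51/2014 ≈ 0.025323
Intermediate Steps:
s = 6
H(I) = 6
L(x, G) = -6 (L(x, G) = -1*6 = -6)
E(t) = -4028/17 (E(t) = -237 - 1/(-17) = -237 - 1*(-1/17) = -237 + 1/17 = -4028/17)
L(210, d(-25, -19))/E(791) = -6/(-4028/17) = -6*(-17/4028) = 51/2014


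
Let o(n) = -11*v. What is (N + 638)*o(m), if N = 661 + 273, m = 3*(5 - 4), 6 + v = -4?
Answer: 172920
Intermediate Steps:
v = -10 (v = -6 - 4 = -10)
m = 3 (m = 3*1 = 3)
o(n) = 110 (o(n) = -11*(-10) = 110)
N = 934
(N + 638)*o(m) = (934 + 638)*110 = 1572*110 = 172920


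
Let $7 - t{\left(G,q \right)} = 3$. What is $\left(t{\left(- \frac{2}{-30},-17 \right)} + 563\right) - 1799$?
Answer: $-1232$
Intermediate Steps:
$t{\left(G,q \right)} = 4$ ($t{\left(G,q \right)} = 7 - 3 = 4$)
$\left(t{\left(- \frac{2}{-30},-17 \right)} + 563\right) - 1799 = \left(4 + 563\right) - 1799 = 567 - 1799 = -1232$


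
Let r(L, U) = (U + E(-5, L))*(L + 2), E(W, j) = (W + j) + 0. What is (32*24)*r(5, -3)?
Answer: -16128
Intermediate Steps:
E(W, j) = W + j
r(L, U) = (2 + L)*(-5 + L + U) (r(L, U) = (U + (-5 + L))*(L + 2) = (-5 + L + U)*(2 + L) = (2 + L)*(-5 + L + U))
(32*24)*r(5, -3) = (32*24)*(-10 + 5² - 3*5 + 2*(-3) + 5*(-3)) = 768*(-10 + 25 - 15 - 6 - 15) = 768*(-21) = -16128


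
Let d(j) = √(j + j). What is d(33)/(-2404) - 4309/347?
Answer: -4309/347 - √66/2404 ≈ -12.421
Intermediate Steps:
d(j) = √2*√j (d(j) = √(2*j) = √2*√j)
d(33)/(-2404) - 4309/347 = (√2*√33)/(-2404) - 4309/347 = √66*(-1/2404) - 4309*1/347 = -√66/2404 - 4309/347 = -4309/347 - √66/2404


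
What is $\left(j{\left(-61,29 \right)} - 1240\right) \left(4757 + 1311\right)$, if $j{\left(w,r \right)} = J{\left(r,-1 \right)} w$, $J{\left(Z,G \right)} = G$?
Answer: $-7154172$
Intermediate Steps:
$j{\left(w,r \right)} = - w$
$\left(j{\left(-61,29 \right)} - 1240\right) \left(4757 + 1311\right) = \left(\left(-1\right) \left(-61\right) - 1240\right) \left(4757 + 1311\right) = \left(61 - 1240\right) 6068 = \left(-1179\right) 6068 = -7154172$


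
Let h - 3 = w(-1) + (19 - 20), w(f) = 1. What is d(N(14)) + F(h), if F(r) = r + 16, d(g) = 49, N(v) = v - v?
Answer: 68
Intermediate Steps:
N(v) = 0
h = 3 (h = 3 + (1 + (19 - 20)) = 3 + (1 - 1) = 3 + 0 = 3)
F(r) = 16 + r
d(N(14)) + F(h) = 49 + (16 + 3) = 49 + 19 = 68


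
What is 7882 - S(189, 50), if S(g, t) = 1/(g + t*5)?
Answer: 3460197/439 ≈ 7882.0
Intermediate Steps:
S(g, t) = 1/(g + 5*t)
7882 - S(189, 50) = 7882 - 1/(189 + 5*50) = 7882 - 1/(189 + 250) = 7882 - 1/439 = 3460197/439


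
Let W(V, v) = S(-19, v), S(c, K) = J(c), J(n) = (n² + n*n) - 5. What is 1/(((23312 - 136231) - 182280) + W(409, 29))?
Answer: -1/294482 ≈ -3.3958e-6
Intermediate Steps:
J(n) = -5 + 2*n² (J(n) = (n² + n²) - 5 = 2*n² - 5 = -5 + 2*n²)
S(c, K) = -5 + 2*c²
W(V, v) = 717 (W(V, v) = -5 + 2*(-19)² = -5 + 2*361 = -5 + 722 = 717)
1/(((23312 - 136231) - 182280) + W(409, 29)) = 1/(((23312 - 136231) - 182280) + 717) = 1/((-112919 - 182280) + 717) = 1/(-295199 + 717) = 1/(-294482) = -1/294482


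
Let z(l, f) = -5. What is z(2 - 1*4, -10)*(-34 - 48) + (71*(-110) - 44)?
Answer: -7444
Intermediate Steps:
z(2 - 1*4, -10)*(-34 - 48) + (71*(-110) - 44) = -5*(-34 - 48) + (71*(-110) - 44) = -5*(-82) + (-7810 - 44) = 410 - 7854 = -7444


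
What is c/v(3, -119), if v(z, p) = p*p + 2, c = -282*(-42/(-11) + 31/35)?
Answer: -170234/1817585 ≈ -0.093659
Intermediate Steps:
c = -510702/385 (c = -282*(-42*(-1/11) + 31*(1/35)) = -282*(42/11 + 31/35) = -282*1811/385 = -510702/385 ≈ -1326.5)
v(z, p) = 2 + p**2 (v(z, p) = p**2 + 2 = 2 + p**2)
c/v(3, -119) = -510702/(385*(2 + (-119)**2)) = -510702/(385*(2 + 14161)) = -510702/385/14163 = -510702/385*1/14163 = -170234/1817585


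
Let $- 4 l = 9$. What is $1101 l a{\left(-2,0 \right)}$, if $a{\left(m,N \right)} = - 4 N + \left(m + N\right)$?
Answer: $\frac{9909}{2} \approx 4954.5$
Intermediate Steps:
$a{\left(m,N \right)} = m - 3 N$ ($a{\left(m,N \right)} = - 4 N + \left(N + m\right) = m - 3 N$)
$l = - \frac{9}{4}$ ($l = \left(- \frac{1}{4}\right) 9 = - \frac{9}{4} \approx -2.25$)
$1101 l a{\left(-2,0 \right)} = 1101 \left(- \frac{9 \left(-2 - 0\right)}{4}\right) = 1101 \left(- \frac{9 \left(-2 + 0\right)}{4}\right) = 1101 \left(\left(- \frac{9}{4}\right) \left(-2\right)\right) = 1101 \cdot \frac{9}{2} = \frac{9909}{2}$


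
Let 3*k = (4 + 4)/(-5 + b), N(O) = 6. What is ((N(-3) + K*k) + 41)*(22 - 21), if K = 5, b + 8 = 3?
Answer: 137/3 ≈ 45.667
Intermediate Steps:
b = -5 (b = -8 + 3 = -5)
k = -4/15 (k = ((4 + 4)/(-5 - 5))/3 = (8/(-10))/3 = (8*(-⅒))/3 = (⅓)*(-⅘) = -4/15 ≈ -0.26667)
((N(-3) + K*k) + 41)*(22 - 21) = ((6 + 5*(-4/15)) + 41)*(22 - 21) = ((6 - 4/3) + 41)*1 = (14/3 + 41)*1 = (137/3)*1 = 137/3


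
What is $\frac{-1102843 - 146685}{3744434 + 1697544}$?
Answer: $- \frac{624764}{2720989} \approx -0.22961$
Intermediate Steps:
$\frac{-1102843 - 146685}{3744434 + 1697544} = - \frac{1249528}{5441978} = \left(-1249528\right) \frac{1}{5441978} = - \frac{624764}{2720989}$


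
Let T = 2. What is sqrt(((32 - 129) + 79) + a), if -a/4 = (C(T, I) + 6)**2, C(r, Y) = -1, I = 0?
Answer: I*sqrt(118) ≈ 10.863*I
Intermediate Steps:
a = -100 (a = -4*(-1 + 6)**2 = -4*5**2 = -4*25 = -100)
sqrt(((32 - 129) + 79) + a) = sqrt(((32 - 129) + 79) - 100) = sqrt((-97 + 79) - 100) = sqrt(-18 - 100) = sqrt(-118) = I*sqrt(118)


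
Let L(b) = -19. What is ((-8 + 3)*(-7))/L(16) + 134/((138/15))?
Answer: 5560/437 ≈ 12.723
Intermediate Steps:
((-8 + 3)*(-7))/L(16) + 134/((138/15)) = ((-8 + 3)*(-7))/(-19) + 134/((138/15)) = -5*(-7)*(-1/19) + 134/((138*(1/15))) = 35*(-1/19) + 134/(46/5) = -35/19 + 134*(5/46) = -35/19 + 335/23 = 5560/437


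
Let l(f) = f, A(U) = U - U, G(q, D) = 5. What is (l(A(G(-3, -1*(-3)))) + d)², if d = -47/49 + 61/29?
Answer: 2643876/2019241 ≈ 1.3093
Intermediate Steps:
A(U) = 0
d = 1626/1421 (d = -47*1/49 + 61*(1/29) = -47/49 + 61/29 = 1626/1421 ≈ 1.1443)
(l(A(G(-3, -1*(-3)))) + d)² = (0 + 1626/1421)² = (1626/1421)² = 2643876/2019241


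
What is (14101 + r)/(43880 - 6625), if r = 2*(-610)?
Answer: 12881/37255 ≈ 0.34575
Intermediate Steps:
r = -1220
(14101 + r)/(43880 - 6625) = (14101 - 1220)/(43880 - 6625) = 12881/37255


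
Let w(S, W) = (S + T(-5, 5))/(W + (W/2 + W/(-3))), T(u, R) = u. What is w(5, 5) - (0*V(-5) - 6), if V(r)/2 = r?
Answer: 6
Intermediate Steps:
V(r) = 2*r
w(S, W) = 6*(-5 + S)/(7*W) (w(S, W) = (S - 5)/(W + (W/2 + W/(-3))) = (-5 + S)/(W + (W*(½) + W*(-⅓))) = (-5 + S)/(W + (W/2 - W/3)) = (-5 + S)/(W + W/6) = (-5 + S)/((7*W/6)) = (-5 + S)*(6/(7*W)) = 6*(-5 + S)/(7*W))
w(5, 5) - (0*V(-5) - 6) = (6/7)*(-5 + 5)/5 - (0*(2*(-5)) - 6) = (6/7)*(⅕)*0 - (0*(-10) - 6) = 0 - (0 - 6) = 0 - 1*(-6) = 0 + 6 = 6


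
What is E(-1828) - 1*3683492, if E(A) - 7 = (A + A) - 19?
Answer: -3687160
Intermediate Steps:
E(A) = -12 + 2*A (E(A) = 7 + ((A + A) - 19) = 7 + (2*A - 19) = 7 + (-19 + 2*A) = -12 + 2*A)
E(-1828) - 1*3683492 = (-12 + 2*(-1828)) - 1*3683492 = (-12 - 3656) - 3683492 = -3668 - 3683492 = -3687160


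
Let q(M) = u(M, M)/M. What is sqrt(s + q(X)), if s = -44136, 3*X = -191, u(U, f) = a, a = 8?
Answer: 100*I*sqrt(161013)/191 ≈ 210.09*I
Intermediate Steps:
u(U, f) = 8
X = -191/3 (X = (1/3)*(-191) = -191/3 ≈ -63.667)
q(M) = 8/M
sqrt(s + q(X)) = sqrt(-44136 + 8/(-191/3)) = sqrt(-44136 + 8*(-3/191)) = sqrt(-44136 - 24/191) = sqrt(-8430000/191) = 100*I*sqrt(161013)/191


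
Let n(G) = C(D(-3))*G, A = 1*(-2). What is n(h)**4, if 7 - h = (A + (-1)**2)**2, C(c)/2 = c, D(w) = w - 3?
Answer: 26873856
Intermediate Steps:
D(w) = -3 + w
C(c) = 2*c
A = -2
h = 6 (h = 7 - (-2 + (-1)**2)**2 = 7 - (-2 + 1)**2 = 7 - 1*(-1)**2 = 7 - 1*1 = 7 - 1 = 6)
n(G) = -12*G (n(G) = (2*(-3 - 3))*G = (2*(-6))*G = -12*G)
n(h)**4 = (-12*6)**4 = (-72)**4 = 26873856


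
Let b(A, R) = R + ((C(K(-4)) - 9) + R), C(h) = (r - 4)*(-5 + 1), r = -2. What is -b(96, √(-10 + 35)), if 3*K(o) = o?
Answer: -25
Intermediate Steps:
K(o) = o/3
C(h) = 24 (C(h) = (-2 - 4)*(-5 + 1) = -6*(-4) = 24)
b(A, R) = 15 + 2*R (b(A, R) = R + ((24 - 9) + R) = R + (15 + R) = 15 + 2*R)
-b(96, √(-10 + 35)) = -(15 + 2*√(-10 + 35)) = -(15 + 2*√25) = -(15 + 2*5) = -(15 + 10) = -1*25 = -25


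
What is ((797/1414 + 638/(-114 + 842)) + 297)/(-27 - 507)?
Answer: -522469/934856 ≈ -0.55888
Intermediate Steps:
((797/1414 + 638/(-114 + 842)) + 297)/(-27 - 507) = ((797*(1/1414) + 638/728) + 297)/(-534) = ((797/1414 + 638*(1/728)) + 297)*(-1/534) = ((797/1414 + 319/364) + 297)*(-1/534) = (7563/5252 + 297)*(-1/534) = (1567407/5252)*(-1/534) = -522469/934856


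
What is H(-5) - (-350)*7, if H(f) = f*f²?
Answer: 2325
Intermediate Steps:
H(f) = f³
H(-5) - (-350)*7 = (-5)³ - (-350)*7 = -125 - 50*(-49) = -125 + 2450 = 2325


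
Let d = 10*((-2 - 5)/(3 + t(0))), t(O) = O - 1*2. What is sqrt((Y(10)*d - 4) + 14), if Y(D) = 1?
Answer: 2*I*sqrt(15) ≈ 7.746*I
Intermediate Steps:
t(O) = -2 + O (t(O) = O - 2 = -2 + O)
d = -70 (d = 10*((-2 - 5)/(3 + (-2 + 0))) = 10*(-7/(3 - 2)) = 10*(-7/1) = 10*(-7*1) = 10*(-7) = -70)
sqrt((Y(10)*d - 4) + 14) = sqrt((1*(-70) - 4) + 14) = sqrt((-70 - 4) + 14) = sqrt(-74 + 14) = sqrt(-60) = 2*I*sqrt(15)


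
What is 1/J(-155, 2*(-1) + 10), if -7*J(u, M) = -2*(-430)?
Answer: -7/860 ≈ -0.0081395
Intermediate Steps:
J(u, M) = -860/7 (J(u, M) = -(-2)*(-430)/7 = -⅐*860 = -860/7)
1/J(-155, 2*(-1) + 10) = 1/(-860/7) = -7/860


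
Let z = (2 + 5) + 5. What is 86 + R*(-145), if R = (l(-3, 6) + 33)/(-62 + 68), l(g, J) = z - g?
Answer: -1074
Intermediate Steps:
z = 12 (z = 7 + 5 = 12)
l(g, J) = 12 - g
R = 8 (R = ((12 - 1*(-3)) + 33)/(-62 + 68) = ((12 + 3) + 33)/6 = (15 + 33)*(⅙) = 48*(⅙) = 8)
86 + R*(-145) = 86 + 8*(-145) = 86 - 1160 = -1074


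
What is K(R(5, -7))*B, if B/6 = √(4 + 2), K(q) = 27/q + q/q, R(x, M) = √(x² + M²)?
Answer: 6*√111*(27 + √74)/37 ≈ 60.826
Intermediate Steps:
R(x, M) = √(M² + x²)
K(q) = 1 + 27/q (K(q) = 27/q + 1 = 1 + 27/q)
B = 6*√6 (B = 6*√(4 + 2) = 6*√6 ≈ 14.697)
K(R(5, -7))*B = ((27 + √((-7)² + 5²))/(√((-7)² + 5²)))*(6*√6) = ((27 + √(49 + 25))/(√(49 + 25)))*(6*√6) = ((27 + √74)/(√74))*(6*√6) = ((√74/74)*(27 + √74))*(6*√6) = (√74*(27 + √74)/74)*(6*√6) = 6*√111*(27 + √74)/37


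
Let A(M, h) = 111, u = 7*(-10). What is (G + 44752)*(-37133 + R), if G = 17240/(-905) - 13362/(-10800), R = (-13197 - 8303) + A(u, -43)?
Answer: -426461468275907/162900 ≈ -2.6179e+9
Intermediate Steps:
u = -70
R = -21389 (R = (-13197 - 8303) + 111 = -21500 + 111 = -21389)
G = -5803313/325800 (G = 17240*(-1/905) - 13362*(-1/10800) = -3448/181 + 2227/1800 = -5803313/325800 ≈ -17.813)
(G + 44752)*(-37133 + R) = (-5803313/325800 + 44752)*(-37133 - 21389) = (14574398287/325800)*(-58522) = -426461468275907/162900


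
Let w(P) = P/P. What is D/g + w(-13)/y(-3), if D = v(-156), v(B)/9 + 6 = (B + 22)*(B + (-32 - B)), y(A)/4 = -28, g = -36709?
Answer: -4352965/4111408 ≈ -1.0588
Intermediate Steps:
w(P) = 1
y(A) = -112 (y(A) = 4*(-28) = -112)
v(B) = -6390 - 288*B (v(B) = -54 + 9*((B + 22)*(B + (-32 - B))) = -54 + 9*((22 + B)*(-32)) = -54 + 9*(-704 - 32*B) = -54 + (-6336 - 288*B) = -6390 - 288*B)
D = 38538 (D = -6390 - 288*(-156) = -6390 + 44928 = 38538)
D/g + w(-13)/y(-3) = 38538/(-36709) + 1/(-112) = 38538*(-1/36709) + 1*(-1/112) = -38538/36709 - 1/112 = -4352965/4111408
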